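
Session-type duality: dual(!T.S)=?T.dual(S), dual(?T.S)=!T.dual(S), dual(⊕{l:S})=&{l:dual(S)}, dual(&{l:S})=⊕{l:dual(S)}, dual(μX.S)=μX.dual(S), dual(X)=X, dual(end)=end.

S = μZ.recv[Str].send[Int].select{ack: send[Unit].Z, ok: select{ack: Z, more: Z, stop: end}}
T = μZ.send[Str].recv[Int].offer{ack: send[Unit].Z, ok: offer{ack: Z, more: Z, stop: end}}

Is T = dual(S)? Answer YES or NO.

μZ ‖ μZ  match (binder kept)
  recv[Str] ‖ send[Str]  match
    send[Int] ‖ recv[Int]  match
      select{ack,ok} ‖ offer{ack,ok}  match label sets agree
        case ack:
          send[Unit] ‖ send[Unit]  ✗ same direction on both sides — not dual

NO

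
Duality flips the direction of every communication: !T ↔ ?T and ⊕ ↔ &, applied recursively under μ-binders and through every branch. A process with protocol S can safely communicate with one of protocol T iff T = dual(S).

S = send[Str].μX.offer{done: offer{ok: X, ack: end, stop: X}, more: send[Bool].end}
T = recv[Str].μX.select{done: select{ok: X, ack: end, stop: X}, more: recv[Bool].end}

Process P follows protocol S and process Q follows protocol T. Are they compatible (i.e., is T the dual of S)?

send[Str] vs recv[Str]  ok
  μX vs μX  ok (binder kept)
    offer{done,more} vs select{done,more}  ok labels match
      case done:
        offer{ok,ack,stop} vs select{ok,ack,stop}  ok labels match
          case ok:
            X vs X  ok
          case ack:
            end vs end  ok
          case stop:
            X vs X  ok
      case more:
        send[Bool] vs recv[Bool]  ok
          end vs end  ok

YES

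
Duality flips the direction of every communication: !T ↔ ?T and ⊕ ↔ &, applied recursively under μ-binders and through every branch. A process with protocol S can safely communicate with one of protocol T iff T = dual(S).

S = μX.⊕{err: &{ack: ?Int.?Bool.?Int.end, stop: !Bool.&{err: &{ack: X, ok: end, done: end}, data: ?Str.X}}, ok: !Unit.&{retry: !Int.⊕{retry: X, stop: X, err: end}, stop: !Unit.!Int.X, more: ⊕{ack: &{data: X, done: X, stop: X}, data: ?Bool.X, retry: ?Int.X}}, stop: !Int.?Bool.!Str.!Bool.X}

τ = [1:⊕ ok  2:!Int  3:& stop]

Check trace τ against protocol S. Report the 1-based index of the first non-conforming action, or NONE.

2

step 1: ⊕ ok  match  residual = !Unit.&{retry: !Int.⊕{retry: μX.…, stop: μX.…, err: end}, stop: !Unit.!Int.μX.…, more: ⊕{ack: &{data: μX.…, done: μX.…, stop: μX.…}, data: ?Bool.μX.…, retry: ?Int.μX.…}}
step 2: got !Int, protocol expects !Unit  ✗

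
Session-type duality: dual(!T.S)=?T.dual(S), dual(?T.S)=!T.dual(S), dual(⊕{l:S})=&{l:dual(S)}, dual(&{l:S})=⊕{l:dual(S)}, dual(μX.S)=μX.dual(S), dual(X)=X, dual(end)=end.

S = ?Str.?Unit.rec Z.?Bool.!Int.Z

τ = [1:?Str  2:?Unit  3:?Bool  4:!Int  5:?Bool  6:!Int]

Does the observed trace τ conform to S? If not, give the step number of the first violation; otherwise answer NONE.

[1] ?Str  ✓  now at ?Unit.rec Z.…
[2] ?Unit  ✓  now at rec Z.…
[3] ?Bool  ✓  now at !Int.rec Z.…
[4] !Int  ✓  now at rec Z.…
[5] ?Bool  ✓  now at !Int.rec Z.…
[6] !Int  ✓  now at rec Z.…
trace exhausted — no violation

NONE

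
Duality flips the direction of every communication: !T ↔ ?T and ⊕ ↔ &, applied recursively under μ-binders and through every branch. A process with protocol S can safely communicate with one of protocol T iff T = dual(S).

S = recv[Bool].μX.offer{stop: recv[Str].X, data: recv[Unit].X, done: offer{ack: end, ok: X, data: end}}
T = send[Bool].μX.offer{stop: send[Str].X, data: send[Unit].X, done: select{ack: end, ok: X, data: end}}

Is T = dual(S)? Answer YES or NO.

recv[Bool] | send[Bool]  ✓
  μX | μX  ✓ (binder kept)
    offer{stop,data,done} | offer{stop,data,done}  ✗ choice polarity not flipped — not dual

NO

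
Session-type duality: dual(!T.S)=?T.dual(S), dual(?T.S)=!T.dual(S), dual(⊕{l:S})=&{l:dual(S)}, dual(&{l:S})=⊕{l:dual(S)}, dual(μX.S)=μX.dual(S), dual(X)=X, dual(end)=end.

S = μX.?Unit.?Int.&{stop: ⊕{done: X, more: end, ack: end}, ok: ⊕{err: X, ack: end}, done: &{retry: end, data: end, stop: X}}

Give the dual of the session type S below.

μX.!Unit.!Int.⊕{stop: &{done: X, more: end, ack: end}, ok: &{err: X, ack: end}, done: ⊕{retry: end, data: end, stop: X}}

μX → μX  (binder kept)
  ?Unit → !Unit
    ?Int → !Int
      &{stop,ok,done} → ⊕{stop,ok,done}  (&→⊕)
        case stop:
          ⊕{done,more,ack} → &{done,more,ack}  (internal→external)
            case done:
              X ↦ X
            case more:
              end ↦ end
            case ack:
              end ↦ end
        case ok:
          ⊕{err,ack} → &{err,ack}  (internal→external)
            case err:
              X ↦ X
            case ack:
              end ↦ end
        case done:
          &{retry,data,stop} → ⊕{retry,data,stop}  (&→⊕)
            case retry:
              end ↦ end
            case data:
              end ↦ end
            case stop:
              X ↦ X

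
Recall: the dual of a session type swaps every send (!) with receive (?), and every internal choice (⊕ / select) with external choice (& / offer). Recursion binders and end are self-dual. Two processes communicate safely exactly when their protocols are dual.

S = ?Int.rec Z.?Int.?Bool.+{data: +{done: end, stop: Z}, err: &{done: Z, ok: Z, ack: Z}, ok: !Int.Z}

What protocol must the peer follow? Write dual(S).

?Int = !Int
  rec Z = rec Z  (rec unchanged)
    ?Int = !Int
      ?Bool = !Bool
        +{data,err,ok} = &{data,err,ok}  (⊕→&)
          [data]
            +{done,stop} = &{done,stop}  (⊕→&)
              [done]
                end self-dual
              [stop]
                Z self-dual
          [err]
            &{done,ok,ack} = +{done,ok,ack}  (&→⊕)
              [done]
                Z self-dual
              [ok]
                Z self-dual
              [ack]
                Z self-dual
          [ok]
            !Int = ?Int
              Z self-dual

!Int.rec Z.!Int.!Bool.&{data: &{done: end, stop: Z}, err: +{done: Z, ok: Z, ack: Z}, ok: ?Int.Z}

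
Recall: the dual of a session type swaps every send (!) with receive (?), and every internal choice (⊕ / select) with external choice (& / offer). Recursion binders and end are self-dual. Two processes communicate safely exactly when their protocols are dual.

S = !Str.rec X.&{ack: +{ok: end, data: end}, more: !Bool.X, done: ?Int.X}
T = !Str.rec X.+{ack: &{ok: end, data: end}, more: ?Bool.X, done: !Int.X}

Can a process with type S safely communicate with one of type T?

NO

!Str | !Str  ✗ same direction on both sides — not dual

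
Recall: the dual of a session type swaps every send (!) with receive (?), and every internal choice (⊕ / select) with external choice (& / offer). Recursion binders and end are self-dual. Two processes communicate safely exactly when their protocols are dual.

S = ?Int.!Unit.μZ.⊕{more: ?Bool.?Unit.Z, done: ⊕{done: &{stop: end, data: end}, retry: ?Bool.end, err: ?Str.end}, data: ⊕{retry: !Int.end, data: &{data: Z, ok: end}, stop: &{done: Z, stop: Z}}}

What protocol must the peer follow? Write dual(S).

!Int.?Unit.μZ.&{more: !Bool.!Unit.Z, done: &{done: ⊕{stop: end, data: end}, retry: !Bool.end, err: !Str.end}, data: &{retry: ?Int.end, data: ⊕{data: Z, ok: end}, stop: ⊕{done: Z, stop: Z}}}

?Int = !Int
  !Unit = ?Unit
    μZ = μZ  (rec unchanged)
      ⊕{more,done,data} = &{more,done,data}  (internal→external)
        [more]
          ?Bool = !Bool
            ?Unit = !Unit
              Z self-dual
        [done]
          ⊕{done,retry,err} = &{done,retry,err}  (internal→external)
            [done]
              &{stop,data} = ⊕{stop,data}  (&→⊕)
                [stop]
                  end self-dual
                [data]
                  end self-dual
            [retry]
              ?Bool = !Bool
                end self-dual
            [err]
              ?Str = !Str
                end self-dual
        [data]
          ⊕{retry,data,stop} = &{retry,data,stop}  (internal→external)
            [retry]
              !Int = ?Int
                end self-dual
            [data]
              &{data,ok} = ⊕{data,ok}  (&→⊕)
                [data]
                  Z self-dual
                [ok]
                  end self-dual
            [stop]
              &{done,stop} = ⊕{done,stop}  (&→⊕)
                [done]
                  Z self-dual
                [stop]
                  Z self-dual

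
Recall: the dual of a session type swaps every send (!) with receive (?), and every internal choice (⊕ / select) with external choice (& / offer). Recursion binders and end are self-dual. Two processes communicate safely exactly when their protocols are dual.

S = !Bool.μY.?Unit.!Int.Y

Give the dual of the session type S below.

?Bool.μY.!Unit.?Int.Y

!Bool = ?Bool
  μY = μY  (binder kept)
    ?Unit = !Unit
      !Int = ?Int
        dual(Y) = Y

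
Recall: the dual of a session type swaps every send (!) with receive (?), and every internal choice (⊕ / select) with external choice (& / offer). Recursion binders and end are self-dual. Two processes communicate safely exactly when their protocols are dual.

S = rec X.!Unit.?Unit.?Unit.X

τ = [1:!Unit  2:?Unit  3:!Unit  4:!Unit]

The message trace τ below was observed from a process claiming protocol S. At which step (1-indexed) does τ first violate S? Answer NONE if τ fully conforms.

step 1: !Unit  ✓  now at ?Unit.?Unit.rec X.…
step 2: ?Unit  ✓  now at ?Unit.rec X.…
step 3: got !Unit, protocol expects ?Unit  ✗

3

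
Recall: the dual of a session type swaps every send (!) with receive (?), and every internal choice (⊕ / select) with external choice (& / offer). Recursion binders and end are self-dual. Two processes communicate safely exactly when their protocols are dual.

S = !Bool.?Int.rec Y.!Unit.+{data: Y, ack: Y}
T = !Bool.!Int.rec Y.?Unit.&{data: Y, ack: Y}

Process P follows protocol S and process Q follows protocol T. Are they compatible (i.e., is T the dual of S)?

NO

!Bool | !Bool  ✗ same direction on both sides — not dual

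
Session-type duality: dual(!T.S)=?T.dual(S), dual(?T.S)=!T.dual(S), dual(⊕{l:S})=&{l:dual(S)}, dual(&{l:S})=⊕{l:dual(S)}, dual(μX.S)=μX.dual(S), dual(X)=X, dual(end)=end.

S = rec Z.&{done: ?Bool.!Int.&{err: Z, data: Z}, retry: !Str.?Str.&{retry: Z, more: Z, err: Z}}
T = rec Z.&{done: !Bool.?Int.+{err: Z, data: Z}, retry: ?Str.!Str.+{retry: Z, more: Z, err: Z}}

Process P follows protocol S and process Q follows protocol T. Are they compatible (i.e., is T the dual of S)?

rec Z vs rec Z  ✓ (rec unchanged)
  &{done,retry} vs &{done,retry}  ✗ choice polarity not flipped — not dual

NO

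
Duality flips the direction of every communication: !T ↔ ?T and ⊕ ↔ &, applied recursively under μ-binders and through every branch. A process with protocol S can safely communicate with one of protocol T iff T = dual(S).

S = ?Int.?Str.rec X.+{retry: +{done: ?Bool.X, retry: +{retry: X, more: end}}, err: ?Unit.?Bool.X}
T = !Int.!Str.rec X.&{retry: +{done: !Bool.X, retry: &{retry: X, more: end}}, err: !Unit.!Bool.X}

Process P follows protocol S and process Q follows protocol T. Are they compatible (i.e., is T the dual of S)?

?Int ‖ !Int  match
  ?Str ‖ !Str  match
    rec X ‖ rec X  match (μ self-dual)
      +{retry,err} ‖ &{retry,err}  match same labels
        [retry]
          +{done,retry} ‖ +{done,retry}  ✗ choice polarity not flipped — not dual

NO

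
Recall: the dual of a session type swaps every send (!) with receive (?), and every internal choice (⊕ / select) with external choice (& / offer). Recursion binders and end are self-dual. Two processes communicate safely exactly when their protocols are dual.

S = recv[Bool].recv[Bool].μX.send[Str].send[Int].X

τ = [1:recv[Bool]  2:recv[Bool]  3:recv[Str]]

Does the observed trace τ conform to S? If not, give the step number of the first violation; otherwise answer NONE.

[1] recv[Bool]  ✓  cont: recv[Bool].μX.…
[2] recv[Bool]  ✓  cont: μX.…
[3] got recv[Str], protocol expects send[Str]  ✗

3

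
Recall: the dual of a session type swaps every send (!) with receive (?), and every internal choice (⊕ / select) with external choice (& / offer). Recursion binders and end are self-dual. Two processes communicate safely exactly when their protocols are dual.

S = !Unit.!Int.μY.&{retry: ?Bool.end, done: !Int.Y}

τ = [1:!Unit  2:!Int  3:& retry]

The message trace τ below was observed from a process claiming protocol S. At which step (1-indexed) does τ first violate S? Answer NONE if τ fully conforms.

NONE

[1] !Unit  match  residual = !Int.μY.…
[2] !Int  match  residual = μY.…
[3] & retry  match  residual = ?Bool.end
trace exhausted — no violation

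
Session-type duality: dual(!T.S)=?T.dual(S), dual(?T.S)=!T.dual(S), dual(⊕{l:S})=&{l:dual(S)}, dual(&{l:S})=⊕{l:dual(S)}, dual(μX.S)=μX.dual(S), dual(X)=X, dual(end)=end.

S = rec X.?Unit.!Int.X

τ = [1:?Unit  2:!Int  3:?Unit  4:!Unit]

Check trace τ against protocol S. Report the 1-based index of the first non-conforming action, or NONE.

step 1: ?Unit  match  residual = !Int.rec X.…
step 2: !Int  match  residual = rec X.…
step 3: ?Unit  match  residual = !Int.rec X.…
step 4: got !Unit, protocol expects !Int  ✗

4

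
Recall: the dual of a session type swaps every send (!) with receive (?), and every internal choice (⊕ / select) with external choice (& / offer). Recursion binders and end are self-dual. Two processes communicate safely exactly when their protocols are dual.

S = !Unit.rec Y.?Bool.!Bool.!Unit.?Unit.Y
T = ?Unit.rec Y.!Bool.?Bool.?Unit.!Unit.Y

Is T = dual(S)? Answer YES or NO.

YES

!Unit ‖ ?Unit  ok
  rec Y ‖ rec Y  ok (μ self-dual)
    ?Bool ‖ !Bool  ok
      !Bool ‖ ?Bool  ok
        !Unit ‖ ?Unit  ok
          ?Unit ‖ !Unit  ok
            Y ‖ Y  ok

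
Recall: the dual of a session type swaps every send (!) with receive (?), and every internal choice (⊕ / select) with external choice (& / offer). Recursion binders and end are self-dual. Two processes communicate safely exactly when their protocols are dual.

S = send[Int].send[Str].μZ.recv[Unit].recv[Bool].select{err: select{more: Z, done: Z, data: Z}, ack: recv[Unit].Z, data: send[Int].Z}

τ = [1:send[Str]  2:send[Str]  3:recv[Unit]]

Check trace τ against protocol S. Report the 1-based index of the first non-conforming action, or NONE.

[1] got send[Str], protocol expects send[Int]  ✗

1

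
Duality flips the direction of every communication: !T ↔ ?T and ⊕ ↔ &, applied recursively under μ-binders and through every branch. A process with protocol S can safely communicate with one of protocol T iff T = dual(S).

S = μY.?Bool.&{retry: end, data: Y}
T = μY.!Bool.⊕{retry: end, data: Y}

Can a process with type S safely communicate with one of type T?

μY | μY  ok (rec unchanged)
  ?Bool | !Bool  ok
    &{retry,data} | ⊕{retry,data}  ok label sets agree
      [retry]
        end | end  ok
      [data]
        Y | Y  ok

YES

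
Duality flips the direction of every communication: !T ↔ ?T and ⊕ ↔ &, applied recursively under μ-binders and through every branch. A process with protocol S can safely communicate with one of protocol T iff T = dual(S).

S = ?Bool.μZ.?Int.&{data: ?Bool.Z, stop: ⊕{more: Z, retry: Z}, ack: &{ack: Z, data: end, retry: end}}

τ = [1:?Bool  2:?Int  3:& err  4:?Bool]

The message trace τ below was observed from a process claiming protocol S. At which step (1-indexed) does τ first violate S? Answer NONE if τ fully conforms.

[1] ?Bool  match  cont: μZ.…
[2] ?Int  match  cont: &{data: ?Bool.μZ.…, stop: ⊕{more: μZ.…, retry: μZ.…}, ack: &{ack: μZ.…, data: end, retry: end}}
[3] got & err, protocol expects & data or & stop or & ack  ✗

3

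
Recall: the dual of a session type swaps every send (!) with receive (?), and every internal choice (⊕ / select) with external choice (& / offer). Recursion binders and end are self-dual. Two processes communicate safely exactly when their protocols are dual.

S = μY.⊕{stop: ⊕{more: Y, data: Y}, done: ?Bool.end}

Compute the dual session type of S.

μY.&{stop: &{more: Y, data: Y}, done: !Bool.end}

μY → μY  (binder kept)
  ⊕{stop,done} → &{stop,done}  (⊕→&)
    [stop]
      ⊕{more,data} → &{more,data}  (⊕→&)
        [more]
          Y self-dual
        [data]
          Y self-dual
    [done]
      ?Bool → !Bool
        end self-dual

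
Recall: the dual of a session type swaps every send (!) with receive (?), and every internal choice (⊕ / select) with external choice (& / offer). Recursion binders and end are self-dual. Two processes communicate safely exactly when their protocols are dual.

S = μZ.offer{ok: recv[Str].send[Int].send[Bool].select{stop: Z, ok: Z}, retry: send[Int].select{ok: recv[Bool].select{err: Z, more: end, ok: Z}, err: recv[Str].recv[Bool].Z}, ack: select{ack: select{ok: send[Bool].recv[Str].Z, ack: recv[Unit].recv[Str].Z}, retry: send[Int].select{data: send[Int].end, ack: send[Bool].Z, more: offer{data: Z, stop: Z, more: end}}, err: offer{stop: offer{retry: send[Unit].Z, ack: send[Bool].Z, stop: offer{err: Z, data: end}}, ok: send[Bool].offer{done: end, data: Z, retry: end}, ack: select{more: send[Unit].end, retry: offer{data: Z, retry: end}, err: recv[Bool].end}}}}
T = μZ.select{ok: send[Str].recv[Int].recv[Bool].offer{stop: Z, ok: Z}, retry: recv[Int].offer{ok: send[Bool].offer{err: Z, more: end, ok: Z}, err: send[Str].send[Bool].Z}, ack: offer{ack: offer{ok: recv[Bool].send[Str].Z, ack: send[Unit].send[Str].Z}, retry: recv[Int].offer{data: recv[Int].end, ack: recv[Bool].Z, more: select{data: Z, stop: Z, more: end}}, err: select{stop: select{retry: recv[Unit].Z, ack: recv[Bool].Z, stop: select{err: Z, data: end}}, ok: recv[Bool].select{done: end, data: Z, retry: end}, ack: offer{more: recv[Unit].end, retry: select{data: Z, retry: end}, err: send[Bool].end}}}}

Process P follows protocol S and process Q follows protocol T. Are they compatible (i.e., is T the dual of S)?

YES

μZ vs μZ  ✓ (rec unchanged)
  offer{ok,retry,ack} vs select{ok,retry,ack}  ✓ label sets agree
    case ok:
      recv[Str] vs send[Str]  ✓
        send[Int] vs recv[Int]  ✓
          send[Bool] vs recv[Bool]  ✓
            select{stop,ok} vs offer{stop,ok}  ✓ label sets agree
              case stop:
                Z vs Z  ✓
              case ok:
                Z vs Z  ✓
    case retry:
      send[Int] vs recv[Int]  ✓
        select{ok,err} vs offer{ok,err}  ✓ label sets agree
          case ok:
            recv[Bool] vs send[Bool]  ✓
              select{err,more,ok} vs offer{err,more,ok}  ✓ label sets agree
                case err:
                  Z vs Z  ✓
                case more:
                  end vs end  ✓
                case ok:
                  Z vs Z  ✓
          case err:
            recv[Str] vs send[Str]  ✓
              recv[Bool] vs send[Bool]  ✓
                Z vs Z  ✓
    case ack:
      select{ack,retry,err} vs offer{ack,retry,err}  ✓ label sets agree
        case ack:
          select{ok,ack} vs offer{ok,ack}  ✓ label sets agree
            case ok:
              send[Bool] vs recv[Bool]  ✓
                recv[Str] vs send[Str]  ✓
                  Z vs Z  ✓
            case ack:
              recv[Unit] vs send[Unit]  ✓
                recv[Str] vs send[Str]  ✓
                  Z vs Z  ✓
        case retry:
          send[Int] vs recv[Int]  ✓
            select{data,ack,more} vs offer{data,ack,more}  ✓ label sets agree
              case data:
                send[Int] vs recv[Int]  ✓
                  end vs end  ✓
              case ack:
                send[Bool] vs recv[Bool]  ✓
                  Z vs Z  ✓
              case more:
                offer{data,stop,more} vs select{data,stop,more}  ✓ label sets agree
                  case data:
                    Z vs Z  ✓
                  case stop:
                    Z vs Z  ✓
                  case more:
                    end vs end  ✓
        case err:
          offer{stop,ok,ack} vs select{stop,ok,ack}  ✓ label sets agree
            case stop:
              offer{retry,ack,stop} vs select{retry,ack,stop}  ✓ label sets agree
                case retry:
                  send[Unit] vs recv[Unit]  ✓
                    Z vs Z  ✓
                case ack:
                  send[Bool] vs recv[Bool]  ✓
                    Z vs Z  ✓
                case stop:
                  offer{err,data} vs select{err,data}  ✓ label sets agree
                    case err:
                      Z vs Z  ✓
                    case data:
                      end vs end  ✓
            case ok:
              send[Bool] vs recv[Bool]  ✓
                offer{done,data,retry} vs select{done,data,retry}  ✓ label sets agree
                  case done:
                    end vs end  ✓
                  case data:
                    Z vs Z  ✓
                  case retry:
                    end vs end  ✓
            case ack:
              select{more,retry,err} vs offer{more,retry,err}  ✓ label sets agree
                case more:
                  send[Unit] vs recv[Unit]  ✓
                    end vs end  ✓
                case retry:
                  offer{data,retry} vs select{data,retry}  ✓ label sets agree
                    case data:
                      Z vs Z  ✓
                    case retry:
                      end vs end  ✓
                case err:
                  recv[Bool] vs send[Bool]  ✓
                    end vs end  ✓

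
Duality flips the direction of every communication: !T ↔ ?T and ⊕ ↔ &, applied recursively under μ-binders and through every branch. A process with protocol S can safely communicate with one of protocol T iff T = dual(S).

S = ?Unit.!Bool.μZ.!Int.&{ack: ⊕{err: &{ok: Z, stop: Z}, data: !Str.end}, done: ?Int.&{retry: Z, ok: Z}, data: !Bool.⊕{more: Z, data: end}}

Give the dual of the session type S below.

!Unit.?Bool.μZ.?Int.⊕{ack: &{err: ⊕{ok: Z, stop: Z}, data: ?Str.end}, done: !Int.⊕{retry: Z, ok: Z}, data: ?Bool.&{more: Z, data: end}}

?Unit ↦ !Unit
  !Bool ↦ ?Bool
    μZ ↦ μZ  (binder kept)
      !Int ↦ ?Int
        &{ack,done,data} ↦ ⊕{ack,done,data}  (external→internal)
          case ack:
            ⊕{err,data} ↦ &{err,data}  (internal→external)
              case err:
                &{ok,stop} ↦ ⊕{ok,stop}  (external→internal)
                  case ok:
                    dual(Z) = Z
                  case stop:
                    dual(Z) = Z
              case data:
                !Str ↦ ?Str
                  dual(end) = end
          case done:
            ?Int ↦ !Int
              &{retry,ok} ↦ ⊕{retry,ok}  (external→internal)
                case retry:
                  dual(Z) = Z
                case ok:
                  dual(Z) = Z
          case data:
            !Bool ↦ ?Bool
              ⊕{more,data} ↦ &{more,data}  (internal→external)
                case more:
                  dual(Z) = Z
                case data:
                  dual(end) = end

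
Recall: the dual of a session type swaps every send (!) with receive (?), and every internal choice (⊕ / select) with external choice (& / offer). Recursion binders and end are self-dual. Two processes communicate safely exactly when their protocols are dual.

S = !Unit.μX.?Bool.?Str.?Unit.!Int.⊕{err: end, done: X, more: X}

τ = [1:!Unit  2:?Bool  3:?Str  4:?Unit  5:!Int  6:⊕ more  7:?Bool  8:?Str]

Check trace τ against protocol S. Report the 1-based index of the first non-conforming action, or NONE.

NONE

step 1: !Unit  match  state: μX.…
step 2: ?Bool  match  state: ?Str.?Unit.!Int.⊕{err: end, done: μX.…, more: μX.…}
step 3: ?Str  match  state: ?Unit.!Int.⊕{err: end, done: μX.…, more: μX.…}
step 4: ?Unit  match  state: !Int.⊕{err: end, done: μX.…, more: μX.…}
step 5: !Int  match  state: ⊕{err: end, done: μX.…, more: μX.…}
step 6: ⊕ more  match  state: μX.…
step 7: ?Bool  match  state: ?Str.?Unit.!Int.⊕{err: end, done: μX.…, more: μX.…}
step 8: ?Str  match  state: ?Unit.!Int.⊕{err: end, done: μX.…, more: μX.…}
all 8 steps conform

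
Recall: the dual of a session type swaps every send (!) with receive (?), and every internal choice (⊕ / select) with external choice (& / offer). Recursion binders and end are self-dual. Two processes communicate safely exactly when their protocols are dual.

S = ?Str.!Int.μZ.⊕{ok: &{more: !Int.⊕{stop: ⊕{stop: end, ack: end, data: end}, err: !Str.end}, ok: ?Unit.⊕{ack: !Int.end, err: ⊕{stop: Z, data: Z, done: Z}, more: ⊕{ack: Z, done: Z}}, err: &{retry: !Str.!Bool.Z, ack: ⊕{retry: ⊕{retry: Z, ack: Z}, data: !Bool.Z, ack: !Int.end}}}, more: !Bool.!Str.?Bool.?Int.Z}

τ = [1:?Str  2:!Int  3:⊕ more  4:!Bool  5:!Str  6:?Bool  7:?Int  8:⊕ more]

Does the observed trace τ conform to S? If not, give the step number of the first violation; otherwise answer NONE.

step 1: ?Str  match  now at !Int.μZ.…
step 2: !Int  match  now at μZ.…
step 3: ⊕ more  match  now at !Bool.!Str.?Bool.?Int.μZ.…
step 4: !Bool  match  now at !Str.?Bool.?Int.μZ.…
step 5: !Str  match  now at ?Bool.?Int.μZ.…
step 6: ?Bool  match  now at ?Int.μZ.…
step 7: ?Int  match  now at μZ.…
step 8: ⊕ more  match  now at !Bool.!Str.?Bool.?Int.μZ.…
all 8 steps conform

NONE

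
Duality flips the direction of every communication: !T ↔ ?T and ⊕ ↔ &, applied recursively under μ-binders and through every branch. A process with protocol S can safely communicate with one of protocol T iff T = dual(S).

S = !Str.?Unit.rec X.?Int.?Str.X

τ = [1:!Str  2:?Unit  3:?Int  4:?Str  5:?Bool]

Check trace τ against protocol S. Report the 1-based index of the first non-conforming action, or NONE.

@1 !Str  ok  residual = ?Unit.rec X.…
@2 ?Unit  ok  residual = rec X.…
@3 ?Int  ok  residual = ?Str.rec X.…
@4 ?Str  ok  residual = rec X.…
@5 got ?Bool, protocol expects ?Int  ✗

5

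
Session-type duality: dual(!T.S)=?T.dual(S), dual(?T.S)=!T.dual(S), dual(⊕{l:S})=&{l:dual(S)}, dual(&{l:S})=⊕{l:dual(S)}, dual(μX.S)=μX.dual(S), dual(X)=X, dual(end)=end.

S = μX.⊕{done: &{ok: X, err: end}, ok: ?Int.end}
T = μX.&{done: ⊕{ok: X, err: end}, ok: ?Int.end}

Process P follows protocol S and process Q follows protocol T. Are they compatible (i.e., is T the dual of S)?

μX ‖ μX  match (binder kept)
  ⊕{done,ok} ‖ &{done,ok}  match same labels
    [done]
      &{ok,err} ‖ ⊕{ok,err}  match same labels
        [ok]
          X ‖ X  match
        [err]
          end ‖ end  match
    [ok]
      ?Int ‖ ?Int  ✗ same direction on both sides — not dual

NO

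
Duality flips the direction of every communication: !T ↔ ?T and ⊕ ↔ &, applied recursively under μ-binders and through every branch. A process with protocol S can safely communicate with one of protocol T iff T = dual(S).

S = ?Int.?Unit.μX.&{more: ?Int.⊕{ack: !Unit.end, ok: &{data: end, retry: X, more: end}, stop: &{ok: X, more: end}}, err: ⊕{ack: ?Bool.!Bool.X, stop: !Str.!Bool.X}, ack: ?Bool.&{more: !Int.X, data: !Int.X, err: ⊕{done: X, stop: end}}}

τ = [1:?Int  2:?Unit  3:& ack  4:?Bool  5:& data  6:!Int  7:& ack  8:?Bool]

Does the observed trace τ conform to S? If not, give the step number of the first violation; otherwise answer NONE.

@1 ?Int  ✓  now at ?Unit.μX.…
@2 ?Unit  ✓  now at μX.…
@3 & ack  ✓  now at ?Bool.&{more: !Int.μX.…, data: !Int.μX.…, err: ⊕{done: μX.…, stop: end}}
@4 ?Bool  ✓  now at &{more: !Int.μX.…, data: !Int.μX.…, err: ⊕{done: μX.…, stop: end}}
@5 & data  ✓  now at !Int.μX.…
@6 !Int  ✓  now at μX.…
@7 & ack  ✓  now at ?Bool.&{more: !Int.μX.…, data: !Int.μX.…, err: ⊕{done: μX.…, stop: end}}
@8 ?Bool  ✓  now at &{more: !Int.μX.…, data: !Int.μX.…, err: ⊕{done: μX.…, stop: end}}
all 8 steps conform

NONE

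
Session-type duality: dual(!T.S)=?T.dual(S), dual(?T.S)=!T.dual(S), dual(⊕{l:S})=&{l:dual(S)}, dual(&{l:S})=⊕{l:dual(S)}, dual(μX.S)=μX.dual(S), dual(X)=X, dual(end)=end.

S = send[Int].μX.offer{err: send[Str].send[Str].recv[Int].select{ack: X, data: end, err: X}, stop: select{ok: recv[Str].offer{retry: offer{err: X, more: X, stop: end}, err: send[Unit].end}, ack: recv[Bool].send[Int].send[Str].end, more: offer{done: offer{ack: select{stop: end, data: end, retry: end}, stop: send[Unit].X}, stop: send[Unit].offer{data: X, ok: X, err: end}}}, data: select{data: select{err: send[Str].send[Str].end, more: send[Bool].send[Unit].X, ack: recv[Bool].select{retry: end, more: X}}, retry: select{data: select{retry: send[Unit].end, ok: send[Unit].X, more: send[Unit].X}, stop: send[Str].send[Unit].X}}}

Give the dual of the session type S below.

recv[Int].μX.select{err: recv[Str].recv[Str].send[Int].offer{ack: X, data: end, err: X}, stop: offer{ok: send[Str].select{retry: select{err: X, more: X, stop: end}, err: recv[Unit].end}, ack: send[Bool].recv[Int].recv[Str].end, more: select{done: select{ack: offer{stop: end, data: end, retry: end}, stop: recv[Unit].X}, stop: recv[Unit].select{data: X, ok: X, err: end}}}, data: offer{data: offer{err: recv[Str].recv[Str].end, more: recv[Bool].recv[Unit].X, ack: send[Bool].offer{retry: end, more: X}}, retry: offer{data: offer{retry: recv[Unit].end, ok: recv[Unit].X, more: recv[Unit].X}, stop: recv[Str].recv[Unit].X}}}

send[Int] ↦ recv[Int]
  μX ↦ μX  (rec unchanged)
    offer{err,stop,data} ↦ select{err,stop,data}  (offer→select)
      [err]
        send[Str] ↦ recv[Str]
          send[Str] ↦ recv[Str]
            recv[Int] ↦ send[Int]
              select{ack,data,err} ↦ offer{ack,data,err}  (⊕→&)
                [ack]
                  X self-dual
                [data]
                  end self-dual
                [err]
                  X self-dual
      [stop]
        select{ok,ack,more} ↦ offer{ok,ack,more}  (⊕→&)
          [ok]
            recv[Str] ↦ send[Str]
              offer{retry,err} ↦ select{retry,err}  (offer→select)
                [retry]
                  offer{err,more,stop} ↦ select{err,more,stop}  (offer→select)
                    [err]
                      X self-dual
                    [more]
                      X self-dual
                    [stop]
                      end self-dual
                [err]
                  send[Unit] ↦ recv[Unit]
                    end self-dual
          [ack]
            recv[Bool] ↦ send[Bool]
              send[Int] ↦ recv[Int]
                send[Str] ↦ recv[Str]
                  end self-dual
          [more]
            offer{done,stop} ↦ select{done,stop}  (offer→select)
              [done]
                offer{ack,stop} ↦ select{ack,stop}  (offer→select)
                  [ack]
                    select{stop,data,retry} ↦ offer{stop,data,retry}  (⊕→&)
                      [stop]
                        end self-dual
                      [data]
                        end self-dual
                      [retry]
                        end self-dual
                  [stop]
                    send[Unit] ↦ recv[Unit]
                      X self-dual
              [stop]
                send[Unit] ↦ recv[Unit]
                  offer{data,ok,err} ↦ select{data,ok,err}  (offer→select)
                    [data]
                      X self-dual
                    [ok]
                      X self-dual
                    [err]
                      end self-dual
      [data]
        select{data,retry} ↦ offer{data,retry}  (⊕→&)
          [data]
            select{err,more,ack} ↦ offer{err,more,ack}  (⊕→&)
              [err]
                send[Str] ↦ recv[Str]
                  send[Str] ↦ recv[Str]
                    end self-dual
              [more]
                send[Bool] ↦ recv[Bool]
                  send[Unit] ↦ recv[Unit]
                    X self-dual
              [ack]
                recv[Bool] ↦ send[Bool]
                  select{retry,more} ↦ offer{retry,more}  (⊕→&)
                    [retry]
                      end self-dual
                    [more]
                      X self-dual
          [retry]
            select{data,stop} ↦ offer{data,stop}  (⊕→&)
              [data]
                select{retry,ok,more} ↦ offer{retry,ok,more}  (⊕→&)
                  [retry]
                    send[Unit] ↦ recv[Unit]
                      end self-dual
                  [ok]
                    send[Unit] ↦ recv[Unit]
                      X self-dual
                  [more]
                    send[Unit] ↦ recv[Unit]
                      X self-dual
              [stop]
                send[Str] ↦ recv[Str]
                  send[Unit] ↦ recv[Unit]
                    X self-dual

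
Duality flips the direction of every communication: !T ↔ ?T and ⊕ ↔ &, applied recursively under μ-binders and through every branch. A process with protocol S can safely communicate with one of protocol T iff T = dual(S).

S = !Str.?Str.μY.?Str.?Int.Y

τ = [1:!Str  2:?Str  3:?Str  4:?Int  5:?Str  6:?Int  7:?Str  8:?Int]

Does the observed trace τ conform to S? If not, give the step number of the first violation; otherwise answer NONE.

NONE

step 1: !Str  ok  state: ?Str.μY.…
step 2: ?Str  ok  state: μY.…
step 3: ?Str  ok  state: ?Int.μY.…
step 4: ?Int  ok  state: μY.…
step 5: ?Str  ok  state: ?Int.μY.…
step 6: ?Int  ok  state: μY.…
step 7: ?Str  ok  state: ?Int.μY.…
step 8: ?Int  ok  state: μY.…
trace exhausted — no violation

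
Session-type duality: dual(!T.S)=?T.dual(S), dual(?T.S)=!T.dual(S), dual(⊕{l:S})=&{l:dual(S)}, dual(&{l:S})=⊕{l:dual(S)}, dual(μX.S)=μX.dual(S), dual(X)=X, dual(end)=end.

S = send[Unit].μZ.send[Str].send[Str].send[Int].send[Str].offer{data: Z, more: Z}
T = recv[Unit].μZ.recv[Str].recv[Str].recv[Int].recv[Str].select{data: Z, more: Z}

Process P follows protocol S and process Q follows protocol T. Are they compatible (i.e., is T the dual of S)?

YES

send[Unit] ‖ recv[Unit]  match
  μZ ‖ μZ  match (rec unchanged)
    send[Str] ‖ recv[Str]  match
      send[Str] ‖ recv[Str]  match
        send[Int] ‖ recv[Int]  match
          send[Str] ‖ recv[Str]  match
            offer{data,more} ‖ select{data,more}  match same labels
              • data:
                Z ‖ Z  match
              • more:
                Z ‖ Z  match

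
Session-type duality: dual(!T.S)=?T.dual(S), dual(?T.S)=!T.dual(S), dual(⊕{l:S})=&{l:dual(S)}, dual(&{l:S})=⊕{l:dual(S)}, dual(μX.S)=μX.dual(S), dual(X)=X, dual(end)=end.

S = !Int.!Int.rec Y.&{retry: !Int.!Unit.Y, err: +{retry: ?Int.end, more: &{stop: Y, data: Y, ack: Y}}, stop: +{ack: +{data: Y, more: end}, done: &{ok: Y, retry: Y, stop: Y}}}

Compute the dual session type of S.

?Int.?Int.rec Y.+{retry: ?Int.?Unit.Y, err: &{retry: !Int.end, more: +{stop: Y, data: Y, ack: Y}}, stop: &{ack: &{data: Y, more: end}, done: +{ok: Y, retry: Y, stop: Y}}}

!Int → ?Int
  !Int → ?Int
    rec Y → rec Y  (rec unchanged)
      &{retry,err,stop} → +{retry,err,stop}  (&→⊕)
        • retry:
          !Int → ?Int
            !Unit → ?Unit
              Y self-dual
        • err:
          +{retry,more} → &{retry,more}  (⊕→&)
            • retry:
              ?Int → !Int
                end self-dual
            • more:
              &{stop,data,ack} → +{stop,data,ack}  (&→⊕)
                • stop:
                  Y self-dual
                • data:
                  Y self-dual
                • ack:
                  Y self-dual
        • stop:
          +{ack,done} → &{ack,done}  (⊕→&)
            • ack:
              +{data,more} → &{data,more}  (⊕→&)
                • data:
                  Y self-dual
                • more:
                  end self-dual
            • done:
              &{ok,retry,stop} → +{ok,retry,stop}  (&→⊕)
                • ok:
                  Y self-dual
                • retry:
                  Y self-dual
                • stop:
                  Y self-dual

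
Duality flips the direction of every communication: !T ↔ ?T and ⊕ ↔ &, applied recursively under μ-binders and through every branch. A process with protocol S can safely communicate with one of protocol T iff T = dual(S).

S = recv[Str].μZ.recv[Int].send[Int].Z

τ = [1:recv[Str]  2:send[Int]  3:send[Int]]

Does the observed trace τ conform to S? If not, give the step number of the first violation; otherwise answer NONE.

2

@1 recv[Str]  ok  now at μZ.…
@2 got send[Int], protocol expects recv[Int]  ✗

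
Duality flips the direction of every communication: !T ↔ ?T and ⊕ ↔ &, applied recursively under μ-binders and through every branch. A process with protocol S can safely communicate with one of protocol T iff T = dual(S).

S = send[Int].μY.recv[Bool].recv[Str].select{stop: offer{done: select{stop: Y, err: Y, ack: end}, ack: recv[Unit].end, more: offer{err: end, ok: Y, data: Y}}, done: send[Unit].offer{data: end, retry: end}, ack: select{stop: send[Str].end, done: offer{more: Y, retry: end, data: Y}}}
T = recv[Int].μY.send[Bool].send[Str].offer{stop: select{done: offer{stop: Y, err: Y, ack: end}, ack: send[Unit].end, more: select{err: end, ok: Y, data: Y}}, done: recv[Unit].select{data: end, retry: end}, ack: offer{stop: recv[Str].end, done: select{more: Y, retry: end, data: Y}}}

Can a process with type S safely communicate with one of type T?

YES

send[Int] | recv[Int]  match
  μY | μY  match (rec unchanged)
    recv[Bool] | send[Bool]  match
      recv[Str] | send[Str]  match
        select{stop,done,ack} | offer{stop,done,ack}  match same labels
          case stop:
            offer{done,ack,more} | select{done,ack,more}  match same labels
              case done:
                select{stop,err,ack} | offer{stop,err,ack}  match same labels
                  case stop:
                    Y | Y  match
                  case err:
                    Y | Y  match
                  case ack:
                    end | end  match
              case ack:
                recv[Unit] | send[Unit]  match
                  end | end  match
              case more:
                offer{err,ok,data} | select{err,ok,data}  match same labels
                  case err:
                    end | end  match
                  case ok:
                    Y | Y  match
                  case data:
                    Y | Y  match
          case done:
            send[Unit] | recv[Unit]  match
              offer{data,retry} | select{data,retry}  match same labels
                case data:
                  end | end  match
                case retry:
                  end | end  match
          case ack:
            select{stop,done} | offer{stop,done}  match same labels
              case stop:
                send[Str] | recv[Str]  match
                  end | end  match
              case done:
                offer{more,retry,data} | select{more,retry,data}  match same labels
                  case more:
                    Y | Y  match
                  case retry:
                    end | end  match
                  case data:
                    Y | Y  match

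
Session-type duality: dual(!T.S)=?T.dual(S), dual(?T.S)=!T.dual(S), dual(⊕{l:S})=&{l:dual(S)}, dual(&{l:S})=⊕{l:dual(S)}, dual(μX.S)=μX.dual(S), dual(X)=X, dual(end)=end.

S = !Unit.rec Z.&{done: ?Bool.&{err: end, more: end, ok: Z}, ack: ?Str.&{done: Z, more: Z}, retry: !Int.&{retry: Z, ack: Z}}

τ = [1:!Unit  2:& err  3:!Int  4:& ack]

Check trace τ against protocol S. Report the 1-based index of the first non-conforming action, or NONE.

step 1: !Unit  ✓  residual = rec Z.…
step 2: got & err, protocol expects & done or & ack or & retry  ✗

2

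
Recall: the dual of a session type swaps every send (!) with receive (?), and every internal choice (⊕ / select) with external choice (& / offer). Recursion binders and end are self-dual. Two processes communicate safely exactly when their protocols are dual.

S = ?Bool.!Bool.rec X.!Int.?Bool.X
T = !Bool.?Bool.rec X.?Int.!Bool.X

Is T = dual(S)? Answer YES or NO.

YES

?Bool | !Bool  ✓
  !Bool | ?Bool  ✓
    rec X | rec X  ✓ (μ self-dual)
      !Int | ?Int  ✓
        ?Bool | !Bool  ✓
          X | X  ✓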